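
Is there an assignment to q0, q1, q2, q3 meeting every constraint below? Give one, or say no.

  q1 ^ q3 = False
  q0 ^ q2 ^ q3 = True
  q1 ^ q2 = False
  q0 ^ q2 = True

q0 = True, q1 = False, q2 = False, q3 = False

q1 ^ q3 = F ^ F = False ✓
q0 ^ q2 ^ q3 = T ^ F ^ F = True ✓
q1 ^ q2 = F ^ F = False ✓
q0 ^ q2 = T ^ F = True ✓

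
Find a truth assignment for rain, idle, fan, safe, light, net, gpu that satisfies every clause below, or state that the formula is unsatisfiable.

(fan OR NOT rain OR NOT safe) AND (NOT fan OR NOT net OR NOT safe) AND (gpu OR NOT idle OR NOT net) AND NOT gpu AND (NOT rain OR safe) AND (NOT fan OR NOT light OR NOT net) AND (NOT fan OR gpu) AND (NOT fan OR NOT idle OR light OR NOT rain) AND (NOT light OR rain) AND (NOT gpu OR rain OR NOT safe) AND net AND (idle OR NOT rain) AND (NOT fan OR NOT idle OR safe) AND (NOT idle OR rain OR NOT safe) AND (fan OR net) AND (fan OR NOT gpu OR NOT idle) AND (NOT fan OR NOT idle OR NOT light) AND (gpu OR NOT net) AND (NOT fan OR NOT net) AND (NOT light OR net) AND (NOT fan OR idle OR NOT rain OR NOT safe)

No satisfying assignment exists.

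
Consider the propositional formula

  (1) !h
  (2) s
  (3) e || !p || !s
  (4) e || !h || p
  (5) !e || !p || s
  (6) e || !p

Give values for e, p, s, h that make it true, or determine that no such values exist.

Unit clause (!h) forces h = False.
Unit clause (s) forces s = True.
Set e = True.
Set p = True.
Check each clause:
  (!h): !h holds.
  (s): s holds.
  (e || !p || !s): e holds.
  (e || !h || p): e holds.
  (!e || !p || s): s holds.
  (e || !p): e holds.
All clauses satisfied.

e = True, p = True, s = True, h = False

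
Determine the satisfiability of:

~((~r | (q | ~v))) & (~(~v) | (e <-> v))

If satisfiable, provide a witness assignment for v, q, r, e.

v: True, q: False, r: True, e: False

  ~((~r | (q | ~v))) = True
    ~r | (q | ~v) = False
      ~r = False
      q | ~v = False
        ~v = False
  ~(~v) | (e <-> v) = True
    ~(~v) = True
      ~v = False
    e <-> v = False
Both conjuncts True, so the formula holds.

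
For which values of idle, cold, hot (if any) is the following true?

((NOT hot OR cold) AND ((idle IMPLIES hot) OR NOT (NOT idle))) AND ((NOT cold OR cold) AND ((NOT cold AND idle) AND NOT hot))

idle: True, cold: False, hot: False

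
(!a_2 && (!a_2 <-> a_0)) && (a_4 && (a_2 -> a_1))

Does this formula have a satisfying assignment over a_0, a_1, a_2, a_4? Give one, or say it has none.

a_0 = True, a_1 = True, a_2 = False, a_4 = True

  !a_2 && (!a_2 <-> a_0) = True
    !a_2 = True
    !a_2 <-> a_0 = True
      !a_2 = True
  a_4 && (a_2 -> a_1) = True
    a_2 -> a_1 = True
Both conjuncts True, so the formula holds.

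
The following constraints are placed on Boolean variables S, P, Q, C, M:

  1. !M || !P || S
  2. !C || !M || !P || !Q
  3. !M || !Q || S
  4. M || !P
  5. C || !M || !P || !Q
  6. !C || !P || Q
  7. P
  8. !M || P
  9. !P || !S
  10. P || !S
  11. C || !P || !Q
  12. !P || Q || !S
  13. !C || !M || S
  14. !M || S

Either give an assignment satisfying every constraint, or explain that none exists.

The formula is unsatisfiable.

Case P = True:
  (M || !P) forces M = True.
  (!M || !P || S) forces S = True.
  Clause (!P || !S) is falsified — contradiction.
Case P = False:
  Clause (P) is falsified — contradiction.
Both cases fail, so the formula is unsatisfiable.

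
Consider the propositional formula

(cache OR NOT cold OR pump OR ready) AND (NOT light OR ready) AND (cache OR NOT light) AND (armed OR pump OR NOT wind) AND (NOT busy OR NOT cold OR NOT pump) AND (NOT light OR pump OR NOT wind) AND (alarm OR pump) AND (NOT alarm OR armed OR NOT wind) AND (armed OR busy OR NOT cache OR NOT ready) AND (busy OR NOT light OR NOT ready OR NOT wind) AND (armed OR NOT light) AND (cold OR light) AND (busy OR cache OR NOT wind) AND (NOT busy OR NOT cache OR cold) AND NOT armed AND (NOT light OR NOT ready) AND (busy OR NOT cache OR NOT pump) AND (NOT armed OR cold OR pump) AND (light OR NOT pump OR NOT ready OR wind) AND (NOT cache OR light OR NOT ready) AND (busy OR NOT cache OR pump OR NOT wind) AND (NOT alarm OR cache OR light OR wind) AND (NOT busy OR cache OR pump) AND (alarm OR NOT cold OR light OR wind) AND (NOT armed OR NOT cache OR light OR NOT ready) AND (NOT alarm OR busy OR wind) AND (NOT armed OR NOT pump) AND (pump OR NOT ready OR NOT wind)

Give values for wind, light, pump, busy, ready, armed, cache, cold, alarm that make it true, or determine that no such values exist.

wind=F, light=F, pump=F, busy=T, ready=F, armed=F, cache=T, cold=T, alarm=T

Unit clause (NOT armed) forces armed = False.
In (armed OR NOT light) only NOT light is left, so light = False.
In (cold OR light) only cold is left, so cold = True.
Set wind = False.
  then (alarm OR NOT cold OR light OR wind) forces alarm = True.
  then (NOT alarm OR busy OR wind) forces busy = True.
  then (NOT busy OR NOT cold OR NOT pump) forces pump = False.
  then (NOT alarm OR cache OR light OR wind) forces cache = True.
  then (NOT cache OR light OR NOT ready) forces ready = False.
All clauses satisfied.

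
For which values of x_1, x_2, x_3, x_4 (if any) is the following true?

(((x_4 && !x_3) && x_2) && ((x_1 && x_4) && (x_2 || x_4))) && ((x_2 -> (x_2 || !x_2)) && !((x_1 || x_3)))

Case x_1 = True: the conjunct !((x_1 || x_3)) becomes !((True || x_3)) = False.
Case x_1 = False: the conjunct x_1 is False.
Both cases fail — unsatisfiable.

Unsatisfiable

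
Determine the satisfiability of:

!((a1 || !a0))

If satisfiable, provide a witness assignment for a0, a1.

a0 = True; a1 = False

  !((a1 || !a0)) = True
    a1 || !a0 = False
      !a0 = False
The formula evaluates to True.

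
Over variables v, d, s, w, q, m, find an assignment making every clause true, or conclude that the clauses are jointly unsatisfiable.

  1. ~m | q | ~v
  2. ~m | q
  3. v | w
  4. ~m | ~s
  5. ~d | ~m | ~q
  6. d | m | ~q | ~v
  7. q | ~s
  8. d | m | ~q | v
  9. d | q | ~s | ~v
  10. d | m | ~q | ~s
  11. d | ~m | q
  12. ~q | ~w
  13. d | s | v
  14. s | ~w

Try v = False:
  (v | w) forces w = True.
  (~q | ~w) forces q = False.
  (~m | q) forces m = False.
  (q | ~s) forces s = False.
  clause (s | ~w) is falsified — backtrack.
So v = True.
Set d = False.
Set s = False.
  then (s | ~w) forces w = False.
Set q = False.
  then (~m | q | ~v) forces m = False.
All clauses satisfied.

v=T, d=F, s=F, w=F, q=F, m=F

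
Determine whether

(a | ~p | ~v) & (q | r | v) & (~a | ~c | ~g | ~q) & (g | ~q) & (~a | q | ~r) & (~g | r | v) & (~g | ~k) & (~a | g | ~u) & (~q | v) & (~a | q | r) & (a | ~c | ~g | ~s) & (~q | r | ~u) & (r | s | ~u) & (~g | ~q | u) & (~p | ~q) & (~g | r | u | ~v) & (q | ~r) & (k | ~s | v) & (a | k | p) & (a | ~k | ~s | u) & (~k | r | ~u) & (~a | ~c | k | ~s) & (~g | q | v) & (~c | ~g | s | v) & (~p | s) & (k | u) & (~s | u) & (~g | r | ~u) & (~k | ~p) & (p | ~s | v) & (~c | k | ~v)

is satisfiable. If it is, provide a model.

Set c = False.
Set u = False.
  then (k | u) forces k = True.
  then (~s | u) forces s = False.
  then (~k | ~p) forces p = False.
  then (~g | ~k) forces g = False.
  then (g | ~q) forces q = False.
  then (q | ~r) forces r = False.
  then (q | r | v) forces v = True.
  then (~a | q | r) forces a = False.
All clauses satisfied.

c=F, u=F, s=F, v=T, q=F, p=F, g=F, a=F, r=F, k=T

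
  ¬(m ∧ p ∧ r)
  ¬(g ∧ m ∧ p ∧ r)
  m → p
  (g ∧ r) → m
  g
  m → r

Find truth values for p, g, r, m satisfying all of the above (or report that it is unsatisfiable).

p: False, g: True, r: False, m: False

Unit clause (g) forces g = True.
Set p = False.
  then (¬m ∨ p) forces m = False.
  then (¬g ∨ m ∨ ¬r) forces r = False.
All clauses satisfied.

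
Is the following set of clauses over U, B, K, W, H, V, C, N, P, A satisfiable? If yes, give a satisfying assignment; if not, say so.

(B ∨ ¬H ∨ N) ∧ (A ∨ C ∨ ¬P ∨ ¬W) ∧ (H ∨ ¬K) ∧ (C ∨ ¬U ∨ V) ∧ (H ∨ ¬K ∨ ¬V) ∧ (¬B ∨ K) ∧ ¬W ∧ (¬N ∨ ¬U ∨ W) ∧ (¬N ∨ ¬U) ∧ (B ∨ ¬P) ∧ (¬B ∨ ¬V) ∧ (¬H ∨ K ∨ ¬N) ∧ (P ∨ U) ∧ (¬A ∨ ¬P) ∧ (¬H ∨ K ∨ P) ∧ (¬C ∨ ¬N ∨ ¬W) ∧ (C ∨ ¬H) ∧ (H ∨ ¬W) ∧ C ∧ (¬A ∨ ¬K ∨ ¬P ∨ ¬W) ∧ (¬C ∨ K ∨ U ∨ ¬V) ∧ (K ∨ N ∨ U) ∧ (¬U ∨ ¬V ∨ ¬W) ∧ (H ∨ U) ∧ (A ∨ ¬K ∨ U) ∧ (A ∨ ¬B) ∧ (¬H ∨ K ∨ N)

U: True, B: True, K: True, W: False, H: True, V: False, C: True, N: False, P: False, A: True

Unit clause (¬W) forces W = False.
Unit clause (C) forces C = True.
Set U = True.
  then (¬N ∨ ¬U ∨ W) forces N = False.
Set B = True.
  then (¬B ∨ K) forces K = True.
  then (¬B ∨ ¬V) forces V = False.
  then (A ∨ ¬B) forces A = True.
  then (H ∨ ¬K) forces H = True.
  then (¬A ∨ ¬P) forces P = False.
All clauses satisfied.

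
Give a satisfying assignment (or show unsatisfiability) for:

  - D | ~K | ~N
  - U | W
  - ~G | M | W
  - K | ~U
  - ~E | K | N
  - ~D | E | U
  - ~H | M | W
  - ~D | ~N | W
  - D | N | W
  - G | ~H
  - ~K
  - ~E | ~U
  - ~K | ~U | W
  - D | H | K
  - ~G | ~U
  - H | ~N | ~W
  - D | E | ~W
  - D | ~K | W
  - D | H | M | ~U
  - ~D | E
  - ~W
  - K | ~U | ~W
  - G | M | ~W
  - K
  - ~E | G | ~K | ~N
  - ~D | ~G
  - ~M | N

Unsatisfiable — no assignment works.

Case K = True:
  Clause (~K) is falsified — contradiction.
Case K = False:
  Clause (K) is falsified — contradiction.
Both cases fail, so the formula is unsatisfiable.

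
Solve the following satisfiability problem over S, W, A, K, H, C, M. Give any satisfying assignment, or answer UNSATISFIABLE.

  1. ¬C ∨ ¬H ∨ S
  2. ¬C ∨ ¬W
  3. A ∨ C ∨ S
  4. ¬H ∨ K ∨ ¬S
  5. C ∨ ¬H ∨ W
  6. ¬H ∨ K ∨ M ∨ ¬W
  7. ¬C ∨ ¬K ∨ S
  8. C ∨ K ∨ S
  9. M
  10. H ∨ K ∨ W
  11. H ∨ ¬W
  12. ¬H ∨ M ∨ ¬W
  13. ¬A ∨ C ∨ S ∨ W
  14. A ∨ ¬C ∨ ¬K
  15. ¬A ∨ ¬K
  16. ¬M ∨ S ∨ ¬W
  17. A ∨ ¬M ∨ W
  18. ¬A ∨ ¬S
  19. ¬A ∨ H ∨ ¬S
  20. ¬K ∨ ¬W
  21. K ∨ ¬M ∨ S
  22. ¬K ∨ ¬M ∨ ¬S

The formula is unsatisfiable.

Case K = True:
  (M) forces M = True.
  (¬A ∨ ¬K) forces A = False.
  (A ∨ ¬C ∨ ¬K) forces C = False.
  (A ∨ C ∨ S) forces S = True.
  Clause (¬K ∨ ¬M ∨ ¬S) is falsified — contradiction.
Case K = False:
  (M) forces M = True.
  (K ∨ ¬M ∨ S) forces S = True.
  (¬H ∨ K ∨ ¬S) forces H = False.
  (H ∨ K ∨ W) forces W = True.
  Clause (H ∨ ¬W) is falsified — contradiction.
Both cases fail, so the formula is unsatisfiable.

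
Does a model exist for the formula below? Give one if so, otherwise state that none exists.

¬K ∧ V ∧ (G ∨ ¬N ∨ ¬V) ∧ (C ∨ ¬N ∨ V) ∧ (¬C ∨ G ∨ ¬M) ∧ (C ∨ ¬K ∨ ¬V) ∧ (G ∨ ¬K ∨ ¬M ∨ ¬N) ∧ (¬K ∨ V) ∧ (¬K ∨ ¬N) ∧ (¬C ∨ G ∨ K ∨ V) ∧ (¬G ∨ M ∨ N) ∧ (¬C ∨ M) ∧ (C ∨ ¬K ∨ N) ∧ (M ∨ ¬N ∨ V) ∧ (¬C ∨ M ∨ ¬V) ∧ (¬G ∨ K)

Unit clause (¬K) forces K = False.
Unit clause (V) forces V = True.
In (¬G ∨ K) only ¬G is left, so G = False.
In (G ∨ ¬N ∨ ¬V) only ¬N is left, so N = False.
Set M = False.
  then (¬C ∨ M) forces C = False.
All clauses satisfied.

V: True, G: False, M: False, N: False, C: False, K: False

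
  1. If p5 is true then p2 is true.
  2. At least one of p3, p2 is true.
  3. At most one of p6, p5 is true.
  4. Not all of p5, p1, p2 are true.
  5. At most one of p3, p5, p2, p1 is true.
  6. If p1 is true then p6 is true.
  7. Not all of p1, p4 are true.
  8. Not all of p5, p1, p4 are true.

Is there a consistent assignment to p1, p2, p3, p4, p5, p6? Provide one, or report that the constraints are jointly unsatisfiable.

p1=F, p2=F, p3=T, p4=F, p5=F, p6=F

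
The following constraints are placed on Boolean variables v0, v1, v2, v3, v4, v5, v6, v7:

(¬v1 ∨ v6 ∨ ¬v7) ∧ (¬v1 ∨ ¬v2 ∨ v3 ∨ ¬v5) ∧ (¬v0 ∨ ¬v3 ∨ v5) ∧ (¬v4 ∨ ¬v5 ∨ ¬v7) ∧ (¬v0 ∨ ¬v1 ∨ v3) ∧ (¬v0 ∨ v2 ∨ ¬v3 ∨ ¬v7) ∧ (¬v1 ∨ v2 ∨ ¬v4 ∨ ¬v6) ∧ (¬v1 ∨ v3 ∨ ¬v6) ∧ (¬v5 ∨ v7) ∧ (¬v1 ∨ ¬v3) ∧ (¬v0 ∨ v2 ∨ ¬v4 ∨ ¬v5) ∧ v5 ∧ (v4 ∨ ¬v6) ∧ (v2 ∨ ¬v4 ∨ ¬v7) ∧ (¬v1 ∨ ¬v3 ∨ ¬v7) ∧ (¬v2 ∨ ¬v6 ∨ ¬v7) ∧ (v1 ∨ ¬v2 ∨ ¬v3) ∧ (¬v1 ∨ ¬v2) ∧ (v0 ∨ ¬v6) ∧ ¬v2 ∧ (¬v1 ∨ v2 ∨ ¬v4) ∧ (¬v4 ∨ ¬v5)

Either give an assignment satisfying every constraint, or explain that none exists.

v0 = False, v1 = False, v2 = False, v3 = False, v4 = False, v5 = True, v6 = False, v7 = True

Unit clause (v5) forces v5 = True.
Unit clause (¬v2) forces v2 = False.
In (¬v4 ∨ ¬v5) only ¬v4 is left, so v4 = False.
In (¬v5 ∨ v7) only v7 is left, so v7 = True.
In (v4 ∨ ¬v6) only ¬v6 is left, so v6 = False.
In (¬v1 ∨ v6 ∨ ¬v7) only ¬v1 is left, so v1 = False.
Set v0 = False.
Set v3 = False.
All clauses satisfied.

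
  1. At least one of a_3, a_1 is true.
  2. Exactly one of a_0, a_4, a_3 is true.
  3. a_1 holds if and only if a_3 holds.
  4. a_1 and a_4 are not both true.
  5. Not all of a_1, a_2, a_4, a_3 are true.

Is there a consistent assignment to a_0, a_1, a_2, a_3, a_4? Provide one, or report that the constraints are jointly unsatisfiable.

a_0 = False, a_1 = True, a_2 = True, a_3 = True, a_4 = False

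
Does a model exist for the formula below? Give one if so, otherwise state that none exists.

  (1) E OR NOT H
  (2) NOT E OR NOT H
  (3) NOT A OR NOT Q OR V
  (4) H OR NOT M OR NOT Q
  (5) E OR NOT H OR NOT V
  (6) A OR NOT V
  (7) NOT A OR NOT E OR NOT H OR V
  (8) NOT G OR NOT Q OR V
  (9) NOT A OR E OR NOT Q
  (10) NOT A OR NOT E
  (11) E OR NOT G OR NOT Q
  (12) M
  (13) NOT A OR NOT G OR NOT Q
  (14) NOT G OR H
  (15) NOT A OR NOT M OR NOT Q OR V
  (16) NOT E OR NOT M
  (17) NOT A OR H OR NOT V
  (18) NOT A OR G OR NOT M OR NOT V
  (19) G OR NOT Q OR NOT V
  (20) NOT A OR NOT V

Q=F, V=F, G=F, M=T, E=F, H=F, A=T

Unit clause (M) forces M = True.
In (NOT E OR NOT M) only NOT E is left, so E = False.
In (E OR NOT H) only NOT H is left, so H = False.
In (H OR NOT M OR NOT Q) only NOT Q is left, so Q = False.
In (NOT G OR H) only NOT G is left, so G = False.
Try V = True:
  (A OR NOT V) forces A = True.
  clause (NOT A OR H OR NOT V) is falsified — backtrack.
So V = False.
Set A = True.
All clauses satisfied.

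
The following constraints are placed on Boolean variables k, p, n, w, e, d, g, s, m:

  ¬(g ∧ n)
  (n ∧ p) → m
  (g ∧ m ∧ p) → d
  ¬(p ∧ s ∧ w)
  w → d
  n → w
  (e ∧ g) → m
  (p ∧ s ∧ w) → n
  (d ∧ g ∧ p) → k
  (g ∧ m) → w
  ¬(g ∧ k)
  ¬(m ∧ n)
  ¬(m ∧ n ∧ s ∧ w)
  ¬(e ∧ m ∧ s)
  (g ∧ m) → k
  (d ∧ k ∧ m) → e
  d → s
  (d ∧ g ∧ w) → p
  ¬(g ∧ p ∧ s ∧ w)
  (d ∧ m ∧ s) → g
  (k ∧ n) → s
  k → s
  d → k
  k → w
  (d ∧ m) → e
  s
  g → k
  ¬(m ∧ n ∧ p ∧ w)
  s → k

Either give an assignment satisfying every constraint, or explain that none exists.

k: True, p: False, n: False, w: True, e: True, d: True, g: False, s: True, m: False

Unit clause (s) forces s = True.
In (k ∨ ¬s) only k is left, so k = True.
In (¬k ∨ w) only w is left, so w = True.
In (¬p ∨ ¬s ∨ ¬w) only ¬p is left, so p = False.
In (¬g ∨ ¬k) only ¬g is left, so g = False.
In (d ∨ ¬w) only d is left, so d = True.
In (¬d ∨ g ∨ ¬m ∨ ¬s) only ¬m is left, so m = False.
Set n = False.
Set e = True.
All clauses satisfied.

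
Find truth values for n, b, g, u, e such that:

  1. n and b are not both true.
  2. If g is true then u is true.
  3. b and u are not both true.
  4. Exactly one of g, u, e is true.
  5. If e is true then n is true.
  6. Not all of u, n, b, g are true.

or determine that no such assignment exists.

n: False; b: False; g: False; u: True; e: False

  (1) n=F, b=F — not both ✓
  (2) g=F ⇒ u: vacuous ✓
  (3) b=F, u=T — not both ✓
  (4) {g, u, e}: 1 true — exactly one ✓
  (5) e=F ⇒ n: vacuous ✓
  (6) {u, n, b, g}: 1/4 true — not all ✓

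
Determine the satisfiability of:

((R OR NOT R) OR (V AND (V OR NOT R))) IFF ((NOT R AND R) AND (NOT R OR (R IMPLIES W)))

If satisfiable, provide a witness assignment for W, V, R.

UNSATISFIABLE

Case R = True: the formula becomes (True OR (V AND V)) IFF (False AND W) = False.
Case R = False: the formula becomes (True OR V) IFF (False AND True) = False.
Both cases fail — unsatisfiable.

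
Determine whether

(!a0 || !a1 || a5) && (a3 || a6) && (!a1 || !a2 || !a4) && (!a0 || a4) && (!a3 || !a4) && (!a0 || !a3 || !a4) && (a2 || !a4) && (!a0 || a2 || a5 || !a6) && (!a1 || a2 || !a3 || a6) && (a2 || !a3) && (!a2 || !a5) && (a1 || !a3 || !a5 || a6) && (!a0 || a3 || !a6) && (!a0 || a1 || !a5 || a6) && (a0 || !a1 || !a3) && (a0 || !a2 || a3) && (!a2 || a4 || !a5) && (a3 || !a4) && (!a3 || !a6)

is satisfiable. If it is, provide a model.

Try a0 = True:
  (!a0 || a4) forces a4 = True.
  (!a3 || !a4) forces a3 = False.
  clause (a3 || !a4) is falsified — backtrack.
So a0 = False.
Set a1 = False.
Set a2 = True.
  then (!a2 || !a5) forces a5 = False.
  then (a0 || !a2 || a3) forces a3 = True.
  then (!a3 || !a6) forces a6 = False.
  then (!a3 || !a4) forces a4 = False.
All clauses satisfied.

a0: False, a1: False, a2: True, a3: True, a4: False, a5: False, a6: False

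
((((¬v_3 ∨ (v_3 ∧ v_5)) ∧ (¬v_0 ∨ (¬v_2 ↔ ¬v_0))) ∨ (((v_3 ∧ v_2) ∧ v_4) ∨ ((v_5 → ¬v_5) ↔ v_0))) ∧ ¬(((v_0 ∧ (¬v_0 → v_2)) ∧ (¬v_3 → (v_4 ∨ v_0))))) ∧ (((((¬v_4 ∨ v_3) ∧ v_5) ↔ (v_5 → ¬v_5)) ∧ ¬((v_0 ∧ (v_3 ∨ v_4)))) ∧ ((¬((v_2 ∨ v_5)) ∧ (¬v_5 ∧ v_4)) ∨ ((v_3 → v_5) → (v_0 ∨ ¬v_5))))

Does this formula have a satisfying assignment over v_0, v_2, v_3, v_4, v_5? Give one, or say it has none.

Case v_0 = True: the conjunct ¬(((v_0 ∧ (¬v_0 → v_2)) ∧ (¬v_3 → (v_4 ∨ v_0)))) becomes ¬((True ∧ True)) = False.
Case v_0 = False: the formula simplifies to ((¬v_3 ∨ (v_3 ∧ v_5)) ∨ (((v_3 ∧ v_2) ∧ v_4) ∨ ¬((v_5 → ¬v_5)))) ∧ ((((¬v_4 ∨ v_3) ∧ v_5) ↔ (v_5 → ¬v_5)) ∧ ((¬((v_2 ∨ v_5)) ∧ (¬v_5 ∧ v_4)) ∨ ((v_3 → v_5) → ¬v_5))).
  v_5 = True: the conjunct (¬((v_2 ∨ v_5)) ∧ (¬v_5 ∧ v_4)) ∨ ((v_3 → v_5) → ¬v_5) becomes (False ∧ False) ∨ (True → False) = False.
  v_5 = False: the conjunct ((¬v_4 ∨ v_3) ∧ v_5) ↔ (v_5 → ¬v_5) becomes ((¬v_4 ∨ v_3) ∧ False) ↔ (False → True) = False.
Both cases fail — unsatisfiable.

Unsatisfiable — no assignment works.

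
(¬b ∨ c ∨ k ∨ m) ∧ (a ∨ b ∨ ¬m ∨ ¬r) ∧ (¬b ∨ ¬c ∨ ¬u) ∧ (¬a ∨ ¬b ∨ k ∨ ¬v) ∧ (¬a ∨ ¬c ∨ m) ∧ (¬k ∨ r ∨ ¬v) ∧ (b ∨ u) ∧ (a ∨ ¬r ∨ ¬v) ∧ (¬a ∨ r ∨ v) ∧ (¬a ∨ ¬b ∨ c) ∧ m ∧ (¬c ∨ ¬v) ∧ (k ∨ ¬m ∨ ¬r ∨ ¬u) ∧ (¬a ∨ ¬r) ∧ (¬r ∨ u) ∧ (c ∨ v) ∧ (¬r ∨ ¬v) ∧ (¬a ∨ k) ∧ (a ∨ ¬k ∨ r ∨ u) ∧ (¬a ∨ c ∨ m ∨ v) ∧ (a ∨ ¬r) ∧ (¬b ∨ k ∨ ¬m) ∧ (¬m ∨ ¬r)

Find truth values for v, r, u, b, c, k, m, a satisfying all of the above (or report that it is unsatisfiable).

v = False; r = False; u = True; b = False; c = True; k = True; m = True; a = False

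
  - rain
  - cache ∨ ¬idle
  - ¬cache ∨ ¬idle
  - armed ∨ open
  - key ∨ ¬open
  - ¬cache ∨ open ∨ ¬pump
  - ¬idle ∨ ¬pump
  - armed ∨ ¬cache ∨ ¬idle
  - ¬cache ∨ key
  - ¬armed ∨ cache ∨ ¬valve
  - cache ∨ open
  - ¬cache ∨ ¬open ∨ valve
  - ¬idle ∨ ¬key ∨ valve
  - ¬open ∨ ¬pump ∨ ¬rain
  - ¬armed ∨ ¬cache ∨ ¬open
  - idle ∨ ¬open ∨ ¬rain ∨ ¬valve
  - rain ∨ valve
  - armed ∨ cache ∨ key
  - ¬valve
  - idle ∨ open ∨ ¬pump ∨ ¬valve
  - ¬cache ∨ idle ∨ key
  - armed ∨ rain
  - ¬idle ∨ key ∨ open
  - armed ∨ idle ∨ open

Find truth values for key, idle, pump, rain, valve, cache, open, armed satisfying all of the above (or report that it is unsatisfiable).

key: True, idle: False, pump: False, rain: True, valve: False, cache: False, open: True, armed: False

Unit clause (rain) forces rain = True.
Unit clause (¬valve) forces valve = False.
Set key = True.
  then (¬idle ∨ ¬key ∨ valve) forces idle = False.
Try pump = True:
  (¬open ∨ ¬pump ∨ ¬rain) forces open = False.
  (armed ∨ open) forces armed = True.
  (¬cache ∨ open ∨ ¬pump) forces cache = False.
  clause (cache ∨ open) is falsified — backtrack.
So pump = False.
Set cache = False.
  then (cache ∨ open) forces open = True.
Set armed = False.
All clauses satisfied.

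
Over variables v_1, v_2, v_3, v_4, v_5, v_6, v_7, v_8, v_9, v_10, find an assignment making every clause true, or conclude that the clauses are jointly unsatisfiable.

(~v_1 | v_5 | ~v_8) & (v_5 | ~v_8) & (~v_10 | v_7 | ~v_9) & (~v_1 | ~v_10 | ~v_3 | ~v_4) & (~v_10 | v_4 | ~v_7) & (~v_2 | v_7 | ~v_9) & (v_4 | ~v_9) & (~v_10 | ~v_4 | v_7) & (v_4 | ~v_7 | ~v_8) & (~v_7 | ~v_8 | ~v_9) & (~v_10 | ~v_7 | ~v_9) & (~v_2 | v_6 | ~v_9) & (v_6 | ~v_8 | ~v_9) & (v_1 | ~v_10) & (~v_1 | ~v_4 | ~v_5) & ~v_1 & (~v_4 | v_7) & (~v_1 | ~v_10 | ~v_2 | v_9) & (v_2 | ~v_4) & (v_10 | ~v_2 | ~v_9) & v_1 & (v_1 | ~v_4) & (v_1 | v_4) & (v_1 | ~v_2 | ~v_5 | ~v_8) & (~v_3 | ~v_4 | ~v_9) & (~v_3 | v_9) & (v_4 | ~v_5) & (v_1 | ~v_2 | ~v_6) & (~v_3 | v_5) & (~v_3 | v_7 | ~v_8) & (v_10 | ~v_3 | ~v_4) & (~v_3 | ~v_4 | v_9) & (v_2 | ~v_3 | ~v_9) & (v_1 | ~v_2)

Unsatisfiable — no assignment works.

Case v_1 = True:
  Clause (~v_1) is falsified — contradiction.
Case v_1 = False:
  Clause (v_1) is falsified — contradiction.
Both cases fail, so the formula is unsatisfiable.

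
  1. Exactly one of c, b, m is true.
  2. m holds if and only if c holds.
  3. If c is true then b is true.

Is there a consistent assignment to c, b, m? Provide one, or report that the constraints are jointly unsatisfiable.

c = False; b = True; m = False

  (1) {c, b, m}: 1 true — exactly one ✓
  (2) m=F, c=F — same ✓
  (3) c=F ⇒ b: vacuous ✓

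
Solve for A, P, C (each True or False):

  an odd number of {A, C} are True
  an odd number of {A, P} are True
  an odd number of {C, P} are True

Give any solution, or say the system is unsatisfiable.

Unsatisfiable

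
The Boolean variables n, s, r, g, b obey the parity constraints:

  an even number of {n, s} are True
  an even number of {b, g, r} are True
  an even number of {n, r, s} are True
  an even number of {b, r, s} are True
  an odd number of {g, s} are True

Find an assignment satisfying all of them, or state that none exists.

No satisfying assignment exists.

Adding constraints 2, 4, 5 mod 2: every variable appears an even number of times on the left, so the left side is 0.
But the right sides sum to 1 (mod 2). 0 ≠ 1 — the system is inconsistent.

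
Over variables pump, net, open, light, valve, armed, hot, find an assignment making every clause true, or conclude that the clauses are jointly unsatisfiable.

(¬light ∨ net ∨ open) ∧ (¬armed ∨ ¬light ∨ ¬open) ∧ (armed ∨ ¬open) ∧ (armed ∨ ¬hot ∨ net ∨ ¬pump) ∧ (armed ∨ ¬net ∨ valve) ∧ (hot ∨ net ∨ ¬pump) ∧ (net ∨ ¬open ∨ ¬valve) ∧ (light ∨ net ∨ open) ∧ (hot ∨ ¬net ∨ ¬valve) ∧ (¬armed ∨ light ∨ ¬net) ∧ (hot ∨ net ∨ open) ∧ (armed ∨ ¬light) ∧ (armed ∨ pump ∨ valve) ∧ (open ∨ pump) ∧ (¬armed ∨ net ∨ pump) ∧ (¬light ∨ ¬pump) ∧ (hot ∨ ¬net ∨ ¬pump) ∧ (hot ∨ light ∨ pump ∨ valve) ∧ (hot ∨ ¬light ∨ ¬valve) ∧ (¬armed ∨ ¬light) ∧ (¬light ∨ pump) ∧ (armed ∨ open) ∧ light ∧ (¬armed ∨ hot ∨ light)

Case light = True:
  (armed ∨ ¬light) forces armed = True.
  Clause (¬armed ∨ ¬light) is falsified — contradiction.
Case light = False:
  Clause (light) is falsified — contradiction.
Both cases fail, so the formula is unsatisfiable.

Unsatisfiable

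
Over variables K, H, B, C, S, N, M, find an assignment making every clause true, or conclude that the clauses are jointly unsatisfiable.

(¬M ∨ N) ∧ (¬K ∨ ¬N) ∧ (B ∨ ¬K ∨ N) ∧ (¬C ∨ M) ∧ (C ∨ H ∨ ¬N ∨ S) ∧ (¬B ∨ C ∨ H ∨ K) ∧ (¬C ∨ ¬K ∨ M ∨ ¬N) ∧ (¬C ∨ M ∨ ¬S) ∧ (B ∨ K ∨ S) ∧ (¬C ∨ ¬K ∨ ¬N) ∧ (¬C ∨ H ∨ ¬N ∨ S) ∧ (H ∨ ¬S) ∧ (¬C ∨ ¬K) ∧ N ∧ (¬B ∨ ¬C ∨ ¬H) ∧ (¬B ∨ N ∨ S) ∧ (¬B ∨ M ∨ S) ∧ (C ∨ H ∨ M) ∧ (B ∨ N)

K: False, H: True, B: True, C: False, S: False, N: True, M: True

Unit clause (N) forces N = True.
In (¬K ∨ ¬N) only ¬K is left, so K = False.
Try H = False:
  (H ∨ ¬S) forces S = False.
  (C ∨ H ∨ ¬N ∨ S) forces C = True.
  clause (¬C ∨ H ∨ ¬N ∨ S) is falsified — backtrack.
So H = True.
Set B = True.
  then (¬B ∨ ¬C ∨ ¬H) forces C = False.
Set S = False.
  then (¬B ∨ M ∨ S) forces M = True.
All clauses satisfied.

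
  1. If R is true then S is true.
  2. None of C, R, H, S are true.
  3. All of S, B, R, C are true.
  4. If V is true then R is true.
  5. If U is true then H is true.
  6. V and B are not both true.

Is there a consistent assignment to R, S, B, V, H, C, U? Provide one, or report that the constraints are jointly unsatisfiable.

Case R = True:
  Constraint (2) is violated (R=T) — contradiction.
Case R = False:
  Constraint (3) is violated (R=F) — contradiction.
Both cases fail — unsatisfiable.

The formula is unsatisfiable.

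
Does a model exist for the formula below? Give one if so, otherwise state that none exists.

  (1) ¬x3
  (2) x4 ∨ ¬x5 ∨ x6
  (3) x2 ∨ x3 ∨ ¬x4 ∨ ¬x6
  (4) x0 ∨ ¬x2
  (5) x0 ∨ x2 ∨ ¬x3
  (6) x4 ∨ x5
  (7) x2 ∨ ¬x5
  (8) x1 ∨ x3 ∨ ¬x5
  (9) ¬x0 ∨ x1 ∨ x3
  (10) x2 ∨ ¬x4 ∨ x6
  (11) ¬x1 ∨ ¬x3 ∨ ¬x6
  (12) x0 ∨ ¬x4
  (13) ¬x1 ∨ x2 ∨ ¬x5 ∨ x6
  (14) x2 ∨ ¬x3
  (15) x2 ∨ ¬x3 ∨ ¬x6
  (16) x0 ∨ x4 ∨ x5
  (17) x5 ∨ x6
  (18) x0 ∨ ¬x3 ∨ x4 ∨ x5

Unit clause (¬x3) forces x3 = False.
Set x0 = True.
  then (¬x0 ∨ x1 ∨ x3) forces x1 = True.
Set x2 = True.
Set x4 = False.
  then (x4 ∨ x5) forces x5 = True.
  then (x4 ∨ ¬x5 ∨ x6) forces x6 = True.
All clauses satisfied.

x0 = True, x1 = True, x2 = True, x3 = False, x4 = False, x5 = True, x6 = True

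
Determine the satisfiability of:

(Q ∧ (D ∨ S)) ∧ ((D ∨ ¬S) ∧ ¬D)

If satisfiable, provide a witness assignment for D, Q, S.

Unsatisfiable

Case D = True: the conjunct ¬D is False.
Case D = False: the formula simplifies to (Q ∧ S) ∧ ¬S.
  S = True: the conjunct ¬S is False.
  S = False: the conjunct S is False.
Both cases fail — unsatisfiable.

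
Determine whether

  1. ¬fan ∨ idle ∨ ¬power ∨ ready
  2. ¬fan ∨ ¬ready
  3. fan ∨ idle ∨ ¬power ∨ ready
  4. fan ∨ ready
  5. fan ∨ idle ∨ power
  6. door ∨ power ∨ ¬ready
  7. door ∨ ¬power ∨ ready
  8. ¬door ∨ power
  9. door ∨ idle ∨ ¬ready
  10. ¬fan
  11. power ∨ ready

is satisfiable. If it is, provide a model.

idle=T; door=T; power=T; fan=F; ready=T

Unit clause (¬fan) forces fan = False.
In (fan ∨ ready) only ready is left, so ready = True.
Set idle = True.
Set door = True.
  then (¬door ∨ power) forces power = True.
All clauses satisfied.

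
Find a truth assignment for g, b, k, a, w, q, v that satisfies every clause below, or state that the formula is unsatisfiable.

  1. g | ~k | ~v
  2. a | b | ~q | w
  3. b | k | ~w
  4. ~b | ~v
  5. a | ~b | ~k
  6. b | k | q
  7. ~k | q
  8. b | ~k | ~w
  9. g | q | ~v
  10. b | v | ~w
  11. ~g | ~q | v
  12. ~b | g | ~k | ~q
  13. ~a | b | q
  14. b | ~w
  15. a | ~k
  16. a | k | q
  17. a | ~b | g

g=T; b=F; k=F; a=T; w=F; q=T; v=T

Set g = True.
Set b = False.
  then (b | ~w) forces w = False.
Set k = False.
  then (b | k | q) forces q = True.
  then (~g | ~q | v) forces v = True.
  then (a | b | ~q | w) forces a = True.
All clauses satisfied.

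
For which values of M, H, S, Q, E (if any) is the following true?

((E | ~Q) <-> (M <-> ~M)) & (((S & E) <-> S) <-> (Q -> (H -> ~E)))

M=F, H=T, S=F, Q=T, E=F

  (E | ~Q) <-> (M <-> ~M) = True
    E | ~Q = False
      ~Q = False
    M <-> ~M = False
      ~M = True
  ((S & E) <-> S) <-> (Q -> (H -> ~E)) = True
    (S & E) <-> S = True
      S & E = False
    Q -> (H -> ~E) = True
      H -> ~E = True
        ~E = True
Both conjuncts True, so the formula holds.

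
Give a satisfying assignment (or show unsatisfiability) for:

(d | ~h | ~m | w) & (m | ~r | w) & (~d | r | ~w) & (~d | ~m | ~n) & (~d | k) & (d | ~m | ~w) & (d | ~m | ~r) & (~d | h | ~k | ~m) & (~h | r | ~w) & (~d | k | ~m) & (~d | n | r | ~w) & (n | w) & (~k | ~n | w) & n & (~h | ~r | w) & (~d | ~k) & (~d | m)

w=T; k=T; d=F; r=T; h=F; n=T; m=F

Unit clause (n) forces n = True.
Set w = True.
Set k = True.
  then (~d | ~k) forces d = False.
  then (d | ~m | ~w) forces m = False.
Set r = True.
Set h = False.
All clauses satisfied.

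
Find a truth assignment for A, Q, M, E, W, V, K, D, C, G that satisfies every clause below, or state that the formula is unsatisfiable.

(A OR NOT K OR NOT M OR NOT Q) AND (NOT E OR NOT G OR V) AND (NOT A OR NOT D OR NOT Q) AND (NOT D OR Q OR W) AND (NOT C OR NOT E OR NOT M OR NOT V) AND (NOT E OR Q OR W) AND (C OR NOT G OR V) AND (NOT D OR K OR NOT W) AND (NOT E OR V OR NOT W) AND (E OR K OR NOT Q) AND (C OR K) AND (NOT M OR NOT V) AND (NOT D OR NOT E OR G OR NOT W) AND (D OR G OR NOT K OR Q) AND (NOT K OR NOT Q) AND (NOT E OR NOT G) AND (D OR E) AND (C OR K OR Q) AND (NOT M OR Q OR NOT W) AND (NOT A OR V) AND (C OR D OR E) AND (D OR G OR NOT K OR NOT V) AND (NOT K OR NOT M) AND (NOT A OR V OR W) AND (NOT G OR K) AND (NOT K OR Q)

Set A = False.
Set Q = True.
  then (NOT K OR NOT Q) forces K = False.
  then (NOT G OR K) forces G = False.
  then (E OR K OR NOT Q) forces E = True.
  then (C OR K) forces C = True.
Set M = False.
Set W = False.
Set V = False.
Set D = True.
All clauses satisfied.

A = False, Q = True, M = False, E = True, W = False, V = False, K = False, D = True, C = True, G = False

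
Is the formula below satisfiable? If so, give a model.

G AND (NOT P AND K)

G=T, K=T, P=F

  NOT P AND K = True
    NOT P = True
Both conjuncts True, so the formula holds.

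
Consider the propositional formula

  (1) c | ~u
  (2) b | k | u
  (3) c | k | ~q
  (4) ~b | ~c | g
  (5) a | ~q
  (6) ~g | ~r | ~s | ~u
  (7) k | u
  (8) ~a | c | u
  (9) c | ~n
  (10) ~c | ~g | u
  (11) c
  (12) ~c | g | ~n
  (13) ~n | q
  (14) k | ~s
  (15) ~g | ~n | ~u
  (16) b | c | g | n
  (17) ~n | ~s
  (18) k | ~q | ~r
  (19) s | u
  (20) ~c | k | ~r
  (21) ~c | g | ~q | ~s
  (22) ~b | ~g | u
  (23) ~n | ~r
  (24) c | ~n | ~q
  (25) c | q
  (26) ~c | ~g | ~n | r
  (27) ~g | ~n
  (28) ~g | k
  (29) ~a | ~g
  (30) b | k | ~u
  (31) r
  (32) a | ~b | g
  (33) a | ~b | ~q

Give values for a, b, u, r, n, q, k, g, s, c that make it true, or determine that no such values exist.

a = False; b = False; u = True; r = True; n = False; q = False; k = True; g = False; s = True; c = True

Unit clause (c) forces c = True.
Unit clause (r) forces r = True.
In (~c | k | ~r) only k is left, so k = True.
In (~n | ~r) only ~n is left, so n = False.
Set a = False.
  then (a | ~q) forces q = False.
Set b = False.
Set u = True.
Set g = False.
Set s = True.
All clauses satisfied.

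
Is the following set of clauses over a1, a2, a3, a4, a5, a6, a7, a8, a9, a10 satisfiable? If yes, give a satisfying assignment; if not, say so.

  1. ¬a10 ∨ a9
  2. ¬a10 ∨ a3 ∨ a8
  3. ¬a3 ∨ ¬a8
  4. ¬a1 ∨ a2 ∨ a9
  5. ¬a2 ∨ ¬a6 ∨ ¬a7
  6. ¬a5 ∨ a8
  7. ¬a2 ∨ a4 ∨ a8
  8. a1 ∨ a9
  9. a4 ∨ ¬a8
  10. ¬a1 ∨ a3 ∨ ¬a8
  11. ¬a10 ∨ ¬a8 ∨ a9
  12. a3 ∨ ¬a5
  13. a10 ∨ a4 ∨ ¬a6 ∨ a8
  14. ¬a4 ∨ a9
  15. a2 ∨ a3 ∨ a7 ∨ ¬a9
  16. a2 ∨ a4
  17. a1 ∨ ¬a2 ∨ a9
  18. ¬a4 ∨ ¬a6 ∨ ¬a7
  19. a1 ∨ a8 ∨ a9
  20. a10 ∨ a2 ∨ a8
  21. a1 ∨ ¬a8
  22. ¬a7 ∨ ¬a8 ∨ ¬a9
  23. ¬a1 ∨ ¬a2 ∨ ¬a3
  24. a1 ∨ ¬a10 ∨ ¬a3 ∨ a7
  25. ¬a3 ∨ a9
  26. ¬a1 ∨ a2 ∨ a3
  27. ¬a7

Unit clause (¬a7) forces a7 = False.
Set a1 = True.
Set a2 = False.
  then (¬a1 ∨ a2 ∨ a9) forces a9 = True.
  then (a2 ∨ a3 ∨ a7 ∨ ¬a9) forces a3 = True.
  then (a2 ∨ a4) forces a4 = True.
  then (¬a3 ∨ ¬a8) forces a8 = False.
  then (¬a5 ∨ a8) forces a5 = False.
  then (a10 ∨ a2 ∨ a8) forces a10 = True.
Set a6 = True.
All clauses satisfied.

a1: True, a2: False, a3: True, a4: True, a5: False, a6: True, a7: False, a8: False, a9: True, a10: True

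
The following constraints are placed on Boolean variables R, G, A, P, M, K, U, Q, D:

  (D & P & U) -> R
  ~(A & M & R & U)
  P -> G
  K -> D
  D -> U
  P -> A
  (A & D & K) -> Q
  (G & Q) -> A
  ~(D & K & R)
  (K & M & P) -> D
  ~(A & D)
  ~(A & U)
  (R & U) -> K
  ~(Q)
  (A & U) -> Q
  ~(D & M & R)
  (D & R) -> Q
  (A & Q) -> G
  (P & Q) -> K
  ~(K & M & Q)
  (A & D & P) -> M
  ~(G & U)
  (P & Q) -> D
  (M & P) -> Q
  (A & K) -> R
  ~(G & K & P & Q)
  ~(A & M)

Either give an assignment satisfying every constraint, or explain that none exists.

R=T, G=F, A=F, P=F, M=T, K=F, U=F, Q=F, D=F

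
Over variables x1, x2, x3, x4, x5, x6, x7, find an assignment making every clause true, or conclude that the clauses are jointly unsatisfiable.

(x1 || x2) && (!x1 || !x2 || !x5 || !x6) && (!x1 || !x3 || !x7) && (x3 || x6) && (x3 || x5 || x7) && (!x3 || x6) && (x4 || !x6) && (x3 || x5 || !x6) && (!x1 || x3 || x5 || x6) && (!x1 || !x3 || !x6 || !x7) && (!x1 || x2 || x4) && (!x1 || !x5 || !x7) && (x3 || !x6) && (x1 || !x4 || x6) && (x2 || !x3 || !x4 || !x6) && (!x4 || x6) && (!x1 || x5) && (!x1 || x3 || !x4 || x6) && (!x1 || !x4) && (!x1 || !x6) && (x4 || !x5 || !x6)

Set x1 = False.
  then (x1 || x2) forces x2 = True.
Set x3 = True.
  then (!x3 || x6) forces x6 = True.
  then (x4 || !x6) forces x4 = True.
Set x5 = False.
Set x7 = False.
All clauses satisfied.

x1=F, x2=T, x3=T, x4=T, x5=F, x6=T, x7=F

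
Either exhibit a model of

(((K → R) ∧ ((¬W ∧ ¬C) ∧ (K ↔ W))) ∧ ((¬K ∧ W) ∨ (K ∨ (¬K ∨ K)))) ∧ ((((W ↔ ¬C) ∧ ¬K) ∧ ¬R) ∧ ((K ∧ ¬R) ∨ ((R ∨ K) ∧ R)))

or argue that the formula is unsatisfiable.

Case K = True: the conjunct ¬K is False.
Case K = False: the formula simplifies to ((¬W ∧ ¬C) ∧ ¬W) ∧ (((W ↔ ¬C) ∧ ¬R) ∧ (R ∧ R)).
  R = True: the conjunct ¬R is False.
  R = False: the conjunct R is False.
Both cases fail — unsatisfiable.

UNSATISFIABLE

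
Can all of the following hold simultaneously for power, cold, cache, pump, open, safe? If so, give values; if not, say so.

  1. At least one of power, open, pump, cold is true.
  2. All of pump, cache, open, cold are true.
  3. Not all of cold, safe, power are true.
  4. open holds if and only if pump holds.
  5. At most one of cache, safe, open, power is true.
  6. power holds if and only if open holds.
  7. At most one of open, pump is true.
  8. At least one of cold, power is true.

Case open = True:
  (2) forces pump = True.
  Constraint (7) is violated (open=T, pump=T) — contradiction.
Case open = False:
  Constraint (2) is violated (open=F) — contradiction.
Both cases fail — unsatisfiable.

No satisfying assignment exists.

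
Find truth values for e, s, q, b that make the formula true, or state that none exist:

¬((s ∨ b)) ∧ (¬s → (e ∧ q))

e=T; s=F; q=T; b=F

  ¬((s ∨ b)) = True
    s ∨ b = False
  ¬s → (e ∧ q) = True
    ¬s = True
    e ∧ q = True
Both conjuncts True, so the formula holds.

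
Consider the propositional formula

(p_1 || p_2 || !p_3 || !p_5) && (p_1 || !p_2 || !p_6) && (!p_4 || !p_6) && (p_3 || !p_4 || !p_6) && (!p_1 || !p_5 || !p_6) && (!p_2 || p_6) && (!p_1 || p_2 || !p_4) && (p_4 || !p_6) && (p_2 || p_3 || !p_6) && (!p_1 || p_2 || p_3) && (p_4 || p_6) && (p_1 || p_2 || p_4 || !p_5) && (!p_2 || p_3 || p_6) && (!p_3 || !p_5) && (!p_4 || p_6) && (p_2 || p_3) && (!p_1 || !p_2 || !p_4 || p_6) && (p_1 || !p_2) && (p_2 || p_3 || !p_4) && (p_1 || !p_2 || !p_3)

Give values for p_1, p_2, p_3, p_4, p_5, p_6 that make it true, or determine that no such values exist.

Unsatisfiable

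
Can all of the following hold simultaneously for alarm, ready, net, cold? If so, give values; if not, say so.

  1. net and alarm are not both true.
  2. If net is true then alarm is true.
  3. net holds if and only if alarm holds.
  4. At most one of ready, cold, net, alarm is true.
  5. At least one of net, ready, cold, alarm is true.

alarm: False; ready: False; net: False; cold: True

  (1) net=F, alarm=F — not both ✓
  (2) net=F ⇒ alarm: vacuous ✓
  (3) net=F, alarm=F — same ✓
  (4) {ready, cold, net, alarm}: 1 true — at most one ✓
  (5) {net, ready, cold, alarm}: 1 true — at least one ✓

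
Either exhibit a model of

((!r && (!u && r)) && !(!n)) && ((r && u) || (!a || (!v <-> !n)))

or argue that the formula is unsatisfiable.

No satisfying assignment exists.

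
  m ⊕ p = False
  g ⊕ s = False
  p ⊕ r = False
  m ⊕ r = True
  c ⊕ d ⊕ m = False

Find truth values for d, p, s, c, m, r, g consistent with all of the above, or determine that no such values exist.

Unsatisfiable

Adding constraints 1, 3, 4 mod 2: every variable appears an even number of times on the left, so the left side is 0.
But the right sides sum to 1 (mod 2). 0 ≠ 1 — the system is inconsistent.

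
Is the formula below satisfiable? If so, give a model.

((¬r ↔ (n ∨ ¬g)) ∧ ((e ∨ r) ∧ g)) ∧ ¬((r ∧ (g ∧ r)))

n = True; g = True; e = True; r = False

  (¬r ↔ (n ∨ ¬g)) ∧ ((e ∨ r) ∧ g) = True
    ¬r ↔ (n ∨ ¬g) = True
      ¬r = True
      n ∨ ¬g = True
        ¬g = False
    (e ∨ r) ∧ g = True
      e ∨ r = True
  ¬((r ∧ (g ∧ r))) = True
    r ∧ (g ∧ r) = False
      g ∧ r = False
Both conjuncts True, so the formula holds.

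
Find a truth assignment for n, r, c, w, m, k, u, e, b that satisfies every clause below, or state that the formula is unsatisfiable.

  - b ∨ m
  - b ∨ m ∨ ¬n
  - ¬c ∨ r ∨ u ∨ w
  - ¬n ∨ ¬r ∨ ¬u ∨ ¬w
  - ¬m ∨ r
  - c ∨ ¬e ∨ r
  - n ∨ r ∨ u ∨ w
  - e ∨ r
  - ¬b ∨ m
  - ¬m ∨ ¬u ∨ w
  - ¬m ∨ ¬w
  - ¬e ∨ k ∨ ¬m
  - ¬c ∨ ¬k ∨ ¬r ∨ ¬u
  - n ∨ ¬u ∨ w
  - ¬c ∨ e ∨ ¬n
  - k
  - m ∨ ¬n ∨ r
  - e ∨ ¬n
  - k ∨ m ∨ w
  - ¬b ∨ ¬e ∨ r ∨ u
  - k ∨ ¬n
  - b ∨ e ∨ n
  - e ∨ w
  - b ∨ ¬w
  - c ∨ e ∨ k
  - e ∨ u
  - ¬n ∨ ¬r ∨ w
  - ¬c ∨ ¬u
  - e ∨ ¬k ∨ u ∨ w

n = False, r = True, c = False, w = False, m = True, k = True, u = False, e = True, b = False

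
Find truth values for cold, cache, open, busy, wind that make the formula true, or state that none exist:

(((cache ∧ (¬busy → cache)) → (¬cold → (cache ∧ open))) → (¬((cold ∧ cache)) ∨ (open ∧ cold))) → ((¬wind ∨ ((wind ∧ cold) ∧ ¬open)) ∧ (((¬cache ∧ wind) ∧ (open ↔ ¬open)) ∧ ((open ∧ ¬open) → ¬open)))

cold = True, cache = True, open = False, busy = False, wind = False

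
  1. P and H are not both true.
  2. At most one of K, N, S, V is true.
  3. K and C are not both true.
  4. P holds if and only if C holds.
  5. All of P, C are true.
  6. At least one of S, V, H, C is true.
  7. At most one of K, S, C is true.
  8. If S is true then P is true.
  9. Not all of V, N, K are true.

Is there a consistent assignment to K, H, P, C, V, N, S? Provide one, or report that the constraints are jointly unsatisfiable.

K: False, H: False, P: True, C: True, V: False, N: True, S: False

  (1) P=T, H=F — not both ✓
  (2) {K, N, S, V}: 1 true — at most one ✓
  (3) K=F, C=T — not both ✓
  (4) P=T, C=T — same ✓
  (5) {P, C}: all 2 true ✓
  (6) {S, V, H, C}: 1 true — at least one ✓
  (7) {K, S, C}: 1 true — at most one ✓
  (8) S=F ⇒ P: vacuous ✓
  (9) {V, N, K}: 1/3 true — not all ✓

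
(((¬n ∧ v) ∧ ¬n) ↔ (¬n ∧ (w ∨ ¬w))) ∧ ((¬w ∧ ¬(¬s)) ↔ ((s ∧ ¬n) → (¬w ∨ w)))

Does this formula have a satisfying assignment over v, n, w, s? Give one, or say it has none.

v = True, n = True, w = False, s = True

  ((¬n ∧ v) ∧ ¬n) ↔ (¬n ∧ (w ∨ ¬w)) = True
    (¬n ∧ v) ∧ ¬n = False
      ¬n ∧ v = False
        ¬n = False
      ¬n = False
    ¬n ∧ (w ∨ ¬w) = False
      ¬n = False
      w ∨ ¬w = True
        ¬w = True
  (¬w ∧ ¬(¬s)) ↔ ((s ∧ ¬n) → (¬w ∨ w)) = True
    ¬w ∧ ¬(¬s) = True
      ¬w = True
      ¬(¬s) = True
        ¬s = False
    (s ∧ ¬n) → (¬w ∨ w) = True
      s ∧ ¬n = False
        ¬n = False
      ¬w ∨ w = True
        ¬w = True
Both conjuncts True, so the formula holds.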